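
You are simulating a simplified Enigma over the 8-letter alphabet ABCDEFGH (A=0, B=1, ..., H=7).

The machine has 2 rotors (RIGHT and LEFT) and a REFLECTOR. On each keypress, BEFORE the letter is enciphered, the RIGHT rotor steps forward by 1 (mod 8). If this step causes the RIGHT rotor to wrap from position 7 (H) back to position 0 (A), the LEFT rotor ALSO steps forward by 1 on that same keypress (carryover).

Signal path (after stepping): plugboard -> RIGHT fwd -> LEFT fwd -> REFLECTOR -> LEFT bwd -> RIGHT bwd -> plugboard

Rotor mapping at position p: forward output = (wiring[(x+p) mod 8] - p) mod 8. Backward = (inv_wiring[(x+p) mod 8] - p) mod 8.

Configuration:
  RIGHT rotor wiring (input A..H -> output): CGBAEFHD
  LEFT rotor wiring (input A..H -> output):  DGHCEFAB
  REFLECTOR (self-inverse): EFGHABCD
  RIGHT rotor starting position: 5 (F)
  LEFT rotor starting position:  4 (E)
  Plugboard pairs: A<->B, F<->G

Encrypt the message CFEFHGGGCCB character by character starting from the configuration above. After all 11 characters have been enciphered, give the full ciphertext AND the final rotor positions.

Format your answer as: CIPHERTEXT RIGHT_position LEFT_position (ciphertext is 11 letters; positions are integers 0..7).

Answer: FBAAAABCFEE 0 6

Derivation:
Char 1 ('C'): step: R->6, L=4; C->plug->C->R->E->L->H->refl->D->L'->G->R'->G->plug->F
Char 2 ('F'): step: R->7, L=4; F->plug->G->R->G->L->D->refl->H->L'->E->R'->A->plug->B
Char 3 ('E'): step: R->0, L->5 (L advanced); E->plug->E->R->E->L->B->refl->F->L'->G->R'->B->plug->A
Char 4 ('F'): step: R->1, L=5; F->plug->G->R->C->L->E->refl->A->L'->A->R'->B->plug->A
Char 5 ('H'): step: R->2, L=5; H->plug->H->R->E->L->B->refl->F->L'->G->R'->B->plug->A
Char 6 ('G'): step: R->3, L=5; G->plug->F->R->H->L->H->refl->D->L'->B->R'->B->plug->A
Char 7 ('G'): step: R->4, L=5; G->plug->F->R->C->L->E->refl->A->L'->A->R'->A->plug->B
Char 8 ('G'): step: R->5, L=5; G->plug->F->R->E->L->B->refl->F->L'->G->R'->C->plug->C
Char 9 ('C'): step: R->6, L=5; C->plug->C->R->E->L->B->refl->F->L'->G->R'->G->plug->F
Char 10 ('C'): step: R->7, L=5; C->plug->C->R->H->L->H->refl->D->L'->B->R'->E->plug->E
Char 11 ('B'): step: R->0, L->6 (L advanced); B->plug->A->R->C->L->F->refl->B->L'->E->R'->E->plug->E
Final: ciphertext=FBAAAABCFEE, RIGHT=0, LEFT=6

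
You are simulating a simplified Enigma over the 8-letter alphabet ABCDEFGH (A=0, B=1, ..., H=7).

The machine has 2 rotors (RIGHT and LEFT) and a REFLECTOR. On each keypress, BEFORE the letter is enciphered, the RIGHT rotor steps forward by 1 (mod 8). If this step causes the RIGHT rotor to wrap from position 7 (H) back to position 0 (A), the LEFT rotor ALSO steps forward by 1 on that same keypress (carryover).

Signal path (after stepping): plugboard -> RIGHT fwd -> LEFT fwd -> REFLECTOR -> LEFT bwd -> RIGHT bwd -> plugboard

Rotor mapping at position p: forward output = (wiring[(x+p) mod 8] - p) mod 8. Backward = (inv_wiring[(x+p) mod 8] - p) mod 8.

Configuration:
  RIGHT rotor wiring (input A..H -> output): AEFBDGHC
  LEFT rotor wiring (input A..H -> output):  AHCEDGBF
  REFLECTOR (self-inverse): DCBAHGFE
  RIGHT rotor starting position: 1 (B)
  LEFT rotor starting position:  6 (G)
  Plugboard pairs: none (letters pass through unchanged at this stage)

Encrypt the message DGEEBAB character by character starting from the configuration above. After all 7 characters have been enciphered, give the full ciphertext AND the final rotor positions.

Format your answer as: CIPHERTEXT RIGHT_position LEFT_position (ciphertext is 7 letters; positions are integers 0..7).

Char 1 ('D'): step: R->2, L=6; D->plug->D->R->E->L->E->refl->H->L'->B->R'->C->plug->C
Char 2 ('G'): step: R->3, L=6; G->plug->G->R->B->L->H->refl->E->L'->E->R'->D->plug->D
Char 3 ('E'): step: R->4, L=6; E->plug->E->R->E->L->E->refl->H->L'->B->R'->G->plug->G
Char 4 ('E'): step: R->5, L=6; E->plug->E->R->H->L->A->refl->D->L'->A->R'->F->plug->F
Char 5 ('B'): step: R->6, L=6; B->plug->B->R->E->L->E->refl->H->L'->B->R'->A->plug->A
Char 6 ('A'): step: R->7, L=6; A->plug->A->R->D->L->B->refl->C->L'->C->R'->E->plug->E
Char 7 ('B'): step: R->0, L->7 (L advanced); B->plug->B->R->E->L->F->refl->G->L'->A->R'->A->plug->A
Final: ciphertext=CDGFAEA, RIGHT=0, LEFT=7

Answer: CDGFAEA 0 7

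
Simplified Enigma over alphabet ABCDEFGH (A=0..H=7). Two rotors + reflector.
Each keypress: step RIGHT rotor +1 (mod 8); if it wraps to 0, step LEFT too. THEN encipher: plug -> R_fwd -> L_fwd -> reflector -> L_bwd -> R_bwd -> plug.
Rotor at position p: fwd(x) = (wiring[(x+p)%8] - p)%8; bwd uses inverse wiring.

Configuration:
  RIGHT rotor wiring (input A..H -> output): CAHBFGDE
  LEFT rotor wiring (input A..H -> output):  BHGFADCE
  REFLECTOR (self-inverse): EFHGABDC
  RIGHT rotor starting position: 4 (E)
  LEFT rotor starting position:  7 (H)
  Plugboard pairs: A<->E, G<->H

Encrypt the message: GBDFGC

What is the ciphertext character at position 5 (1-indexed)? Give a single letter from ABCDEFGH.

Char 1 ('G'): step: R->5, L=7; G->plug->H->R->A->L->F->refl->B->L'->F->R'->D->plug->D
Char 2 ('B'): step: R->6, L=7; B->plug->B->R->G->L->E->refl->A->L'->C->R'->D->plug->D
Char 3 ('D'): step: R->7, L=7; D->plug->D->R->A->L->F->refl->B->L'->F->R'->A->plug->E
Char 4 ('F'): step: R->0, L->0 (L advanced); F->plug->F->R->G->L->C->refl->H->L'->B->R'->D->plug->D
Char 5 ('G'): step: R->1, L=0; G->plug->H->R->B->L->H->refl->C->L'->G->R'->B->plug->B

B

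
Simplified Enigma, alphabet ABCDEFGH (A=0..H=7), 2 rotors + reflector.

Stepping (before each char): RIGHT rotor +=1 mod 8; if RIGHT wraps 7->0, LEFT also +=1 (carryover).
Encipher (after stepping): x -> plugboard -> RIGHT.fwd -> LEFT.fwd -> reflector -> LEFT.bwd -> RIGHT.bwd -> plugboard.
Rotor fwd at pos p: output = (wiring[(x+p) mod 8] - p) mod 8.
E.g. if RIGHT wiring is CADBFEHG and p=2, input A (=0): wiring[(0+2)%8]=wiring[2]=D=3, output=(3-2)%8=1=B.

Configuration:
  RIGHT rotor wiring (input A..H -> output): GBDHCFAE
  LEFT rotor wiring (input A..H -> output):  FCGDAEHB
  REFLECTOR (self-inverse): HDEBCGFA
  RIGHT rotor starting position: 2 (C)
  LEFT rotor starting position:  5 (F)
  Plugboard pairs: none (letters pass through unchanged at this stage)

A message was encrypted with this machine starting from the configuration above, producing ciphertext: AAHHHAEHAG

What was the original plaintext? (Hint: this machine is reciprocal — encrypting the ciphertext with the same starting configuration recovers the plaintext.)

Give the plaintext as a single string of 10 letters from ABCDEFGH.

Char 1 ('A'): step: R->3, L=5; A->plug->A->R->E->L->F->refl->G->L'->G->R'->G->plug->G
Char 2 ('A'): step: R->4, L=5; A->plug->A->R->G->L->G->refl->F->L'->E->R'->C->plug->C
Char 3 ('H'): step: R->5, L=5; H->plug->H->R->F->L->B->refl->D->L'->H->R'->C->plug->C
Char 4 ('H'): step: R->6, L=5; H->plug->H->R->H->L->D->refl->B->L'->F->R'->E->plug->E
Char 5 ('H'): step: R->7, L=5; H->plug->H->R->B->L->C->refl->E->L'->C->R'->C->plug->C
Char 6 ('A'): step: R->0, L->6 (L advanced); A->plug->A->R->G->L->C->refl->E->L'->D->R'->C->plug->C
Char 7 ('E'): step: R->1, L=6; E->plug->E->R->E->L->A->refl->H->L'->C->R'->B->plug->B
Char 8 ('H'): step: R->2, L=6; H->plug->H->R->H->L->G->refl->F->L'->F->R'->B->plug->B
Char 9 ('A'): step: R->3, L=6; A->plug->A->R->E->L->A->refl->H->L'->C->R'->C->plug->C
Char 10 ('G'): step: R->4, L=6; G->plug->G->R->H->L->G->refl->F->L'->F->R'->F->plug->F

Answer: GCCECCBBCF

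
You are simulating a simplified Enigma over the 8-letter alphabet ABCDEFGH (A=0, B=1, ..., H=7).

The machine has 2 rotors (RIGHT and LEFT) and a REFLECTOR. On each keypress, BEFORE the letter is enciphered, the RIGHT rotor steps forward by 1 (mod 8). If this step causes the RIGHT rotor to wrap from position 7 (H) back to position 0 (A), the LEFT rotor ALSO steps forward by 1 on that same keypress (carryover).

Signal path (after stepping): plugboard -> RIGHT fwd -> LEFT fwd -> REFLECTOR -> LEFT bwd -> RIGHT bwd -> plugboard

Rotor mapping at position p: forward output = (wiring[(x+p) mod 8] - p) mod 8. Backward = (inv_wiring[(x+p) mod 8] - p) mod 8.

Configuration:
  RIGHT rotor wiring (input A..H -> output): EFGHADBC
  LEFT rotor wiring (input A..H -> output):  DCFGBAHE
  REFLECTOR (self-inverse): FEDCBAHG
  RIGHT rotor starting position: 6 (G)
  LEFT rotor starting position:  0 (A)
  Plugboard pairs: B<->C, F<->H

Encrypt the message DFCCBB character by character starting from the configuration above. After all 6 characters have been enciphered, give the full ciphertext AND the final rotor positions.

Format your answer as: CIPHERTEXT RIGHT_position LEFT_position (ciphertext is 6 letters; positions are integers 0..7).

Char 1 ('D'): step: R->7, L=0; D->plug->D->R->H->L->E->refl->B->L'->E->R'->G->plug->G
Char 2 ('F'): step: R->0, L->1 (L advanced); F->plug->H->R->C->L->F->refl->A->L'->D->R'->F->plug->H
Char 3 ('C'): step: R->1, L=1; C->plug->B->R->F->L->G->refl->H->L'->E->R'->A->plug->A
Char 4 ('C'): step: R->2, L=1; C->plug->B->R->F->L->G->refl->H->L'->E->R'->A->plug->A
Char 5 ('B'): step: R->3, L=1; B->plug->C->R->A->L->B->refl->E->L'->B->R'->F->plug->H
Char 6 ('B'): step: R->4, L=1; B->plug->C->R->F->L->G->refl->H->L'->E->R'->A->plug->A
Final: ciphertext=GHAAHA, RIGHT=4, LEFT=1

Answer: GHAAHA 4 1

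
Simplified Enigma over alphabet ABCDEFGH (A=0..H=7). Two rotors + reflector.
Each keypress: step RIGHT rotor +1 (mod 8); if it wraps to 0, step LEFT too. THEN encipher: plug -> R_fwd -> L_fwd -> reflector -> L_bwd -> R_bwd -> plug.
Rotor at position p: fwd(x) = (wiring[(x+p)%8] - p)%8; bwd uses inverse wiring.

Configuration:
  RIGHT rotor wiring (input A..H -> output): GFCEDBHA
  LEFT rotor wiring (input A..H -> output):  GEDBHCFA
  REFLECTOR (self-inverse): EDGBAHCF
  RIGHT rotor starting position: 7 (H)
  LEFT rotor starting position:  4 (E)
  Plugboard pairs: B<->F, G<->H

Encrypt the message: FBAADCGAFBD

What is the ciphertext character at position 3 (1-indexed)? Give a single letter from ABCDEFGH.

Char 1 ('F'): step: R->0, L->5 (L advanced); F->plug->B->R->F->L->G->refl->C->L'->H->R'->G->plug->H
Char 2 ('B'): step: R->1, L=5; B->plug->F->R->G->L->E->refl->A->L'->B->R'->B->plug->F
Char 3 ('A'): step: R->2, L=5; A->plug->A->R->A->L->F->refl->H->L'->E->R'->G->plug->H

H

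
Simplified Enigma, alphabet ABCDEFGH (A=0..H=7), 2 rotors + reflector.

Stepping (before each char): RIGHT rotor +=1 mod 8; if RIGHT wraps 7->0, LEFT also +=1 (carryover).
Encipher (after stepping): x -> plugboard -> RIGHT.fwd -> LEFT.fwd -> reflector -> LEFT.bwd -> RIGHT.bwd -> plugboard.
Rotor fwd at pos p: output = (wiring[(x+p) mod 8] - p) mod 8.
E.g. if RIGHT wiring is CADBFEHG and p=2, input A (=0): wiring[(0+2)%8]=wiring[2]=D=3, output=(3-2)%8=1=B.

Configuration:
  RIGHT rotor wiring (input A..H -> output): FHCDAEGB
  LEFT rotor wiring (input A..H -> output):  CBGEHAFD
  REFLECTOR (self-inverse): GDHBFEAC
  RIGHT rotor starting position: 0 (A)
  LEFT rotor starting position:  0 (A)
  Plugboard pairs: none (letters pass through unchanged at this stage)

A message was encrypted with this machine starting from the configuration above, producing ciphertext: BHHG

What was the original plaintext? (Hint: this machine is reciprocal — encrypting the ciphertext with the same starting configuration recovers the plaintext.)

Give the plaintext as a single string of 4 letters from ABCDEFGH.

Answer: DDCF

Derivation:
Char 1 ('B'): step: R->1, L=0; B->plug->B->R->B->L->B->refl->D->L'->H->R'->D->plug->D
Char 2 ('H'): step: R->2, L=0; H->plug->H->R->F->L->A->refl->G->L'->C->R'->D->plug->D
Char 3 ('H'): step: R->3, L=0; H->plug->H->R->H->L->D->refl->B->L'->B->R'->C->plug->C
Char 4 ('G'): step: R->4, L=0; G->plug->G->R->G->L->F->refl->E->L'->D->R'->F->plug->F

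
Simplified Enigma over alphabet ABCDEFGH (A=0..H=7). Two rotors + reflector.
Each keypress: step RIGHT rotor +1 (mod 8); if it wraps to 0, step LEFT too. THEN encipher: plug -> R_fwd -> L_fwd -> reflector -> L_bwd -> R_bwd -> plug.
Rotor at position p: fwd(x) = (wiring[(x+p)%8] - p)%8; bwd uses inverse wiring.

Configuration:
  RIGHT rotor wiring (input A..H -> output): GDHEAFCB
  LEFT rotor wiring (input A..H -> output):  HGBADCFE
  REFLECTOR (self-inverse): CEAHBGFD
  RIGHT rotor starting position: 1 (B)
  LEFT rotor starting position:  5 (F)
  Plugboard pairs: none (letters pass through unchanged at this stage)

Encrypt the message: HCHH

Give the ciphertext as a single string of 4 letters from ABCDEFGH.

Char 1 ('H'): step: R->2, L=5; H->plug->H->R->B->L->A->refl->C->L'->D->R'->D->plug->D
Char 2 ('C'): step: R->3, L=5; C->plug->C->R->C->L->H->refl->D->L'->G->R'->E->plug->E
Char 3 ('H'): step: R->4, L=5; H->plug->H->R->A->L->F->refl->G->L'->H->R'->F->plug->F
Char 4 ('H'): step: R->5, L=5; H->plug->H->R->D->L->C->refl->A->L'->B->R'->D->plug->D

Answer: DEFD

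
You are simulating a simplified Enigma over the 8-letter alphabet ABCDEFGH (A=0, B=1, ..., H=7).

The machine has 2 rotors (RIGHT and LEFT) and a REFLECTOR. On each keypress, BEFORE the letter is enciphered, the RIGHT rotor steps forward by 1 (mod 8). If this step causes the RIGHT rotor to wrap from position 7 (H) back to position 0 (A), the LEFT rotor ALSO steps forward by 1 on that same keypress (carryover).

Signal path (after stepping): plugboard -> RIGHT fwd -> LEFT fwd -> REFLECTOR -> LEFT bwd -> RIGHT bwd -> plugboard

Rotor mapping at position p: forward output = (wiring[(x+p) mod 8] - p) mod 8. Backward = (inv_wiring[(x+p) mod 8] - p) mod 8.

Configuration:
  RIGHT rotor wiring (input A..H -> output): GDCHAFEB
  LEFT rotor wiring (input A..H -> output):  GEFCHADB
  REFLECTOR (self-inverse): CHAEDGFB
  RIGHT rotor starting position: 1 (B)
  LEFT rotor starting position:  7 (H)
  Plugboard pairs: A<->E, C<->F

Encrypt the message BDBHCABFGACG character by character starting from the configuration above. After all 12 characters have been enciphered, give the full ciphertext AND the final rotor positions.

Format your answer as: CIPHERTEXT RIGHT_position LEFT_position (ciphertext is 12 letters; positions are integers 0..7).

Char 1 ('B'): step: R->2, L=7; B->plug->B->R->F->L->A->refl->C->L'->A->R'->A->plug->E
Char 2 ('D'): step: R->3, L=7; D->plug->D->R->B->L->H->refl->B->L'->G->R'->E->plug->A
Char 3 ('B'): step: R->4, L=7; B->plug->B->R->B->L->H->refl->B->L'->G->R'->G->plug->G
Char 4 ('H'): step: R->5, L=7; H->plug->H->R->D->L->G->refl->F->L'->C->R'->G->plug->G
Char 5 ('C'): step: R->6, L=7; C->plug->F->R->B->L->H->refl->B->L'->G->R'->A->plug->E
Char 6 ('A'): step: R->7, L=7; A->plug->E->R->A->L->C->refl->A->L'->F->R'->H->plug->H
Char 7 ('B'): step: R->0, L->0 (L advanced); B->plug->B->R->D->L->C->refl->A->L'->F->R'->F->plug->C
Char 8 ('F'): step: R->1, L=0; F->plug->C->R->G->L->D->refl->E->L'->B->R'->B->plug->B
Char 9 ('G'): step: R->2, L=0; G->plug->G->R->E->L->H->refl->B->L'->H->R'->F->plug->C
Char 10 ('A'): step: R->3, L=0; A->plug->E->R->G->L->D->refl->E->L'->B->R'->D->plug->D
Char 11 ('C'): step: R->4, L=0; C->plug->F->R->H->L->B->refl->H->L'->E->R'->A->plug->E
Char 12 ('G'): step: R->5, L=0; G->plug->G->R->C->L->F->refl->G->L'->A->R'->A->plug->E
Final: ciphertext=EAGGEHCBCDEE, RIGHT=5, LEFT=0

Answer: EAGGEHCBCDEE 5 0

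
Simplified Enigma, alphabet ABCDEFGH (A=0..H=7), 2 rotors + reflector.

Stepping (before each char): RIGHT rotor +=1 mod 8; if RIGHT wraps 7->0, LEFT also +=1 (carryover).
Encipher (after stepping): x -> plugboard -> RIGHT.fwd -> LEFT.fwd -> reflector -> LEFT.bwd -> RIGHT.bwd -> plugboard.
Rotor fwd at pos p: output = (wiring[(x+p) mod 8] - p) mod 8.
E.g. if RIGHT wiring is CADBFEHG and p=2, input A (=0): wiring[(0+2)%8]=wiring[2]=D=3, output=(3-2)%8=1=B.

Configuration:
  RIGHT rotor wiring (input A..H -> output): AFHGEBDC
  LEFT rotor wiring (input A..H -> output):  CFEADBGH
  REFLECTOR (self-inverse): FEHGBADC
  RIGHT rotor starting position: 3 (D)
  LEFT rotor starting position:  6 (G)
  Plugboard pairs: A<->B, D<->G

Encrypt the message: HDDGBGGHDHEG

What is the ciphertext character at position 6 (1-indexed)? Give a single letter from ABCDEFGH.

Char 1 ('H'): step: R->4, L=6; H->plug->H->R->C->L->E->refl->B->L'->B->R'->F->plug->F
Char 2 ('D'): step: R->5, L=6; D->plug->G->R->B->L->B->refl->E->L'->C->R'->F->plug->F
Char 3 ('D'): step: R->6, L=6; D->plug->G->R->G->L->F->refl->A->L'->A->R'->F->plug->F
Char 4 ('G'): step: R->7, L=6; G->plug->D->R->A->L->A->refl->F->L'->G->R'->C->plug->C
Char 5 ('B'): step: R->0, L->7 (L advanced); B->plug->A->R->A->L->A->refl->F->L'->D->R'->G->plug->D
Char 6 ('G'): step: R->1, L=7; G->plug->D->R->D->L->F->refl->A->L'->A->R'->E->plug->E

E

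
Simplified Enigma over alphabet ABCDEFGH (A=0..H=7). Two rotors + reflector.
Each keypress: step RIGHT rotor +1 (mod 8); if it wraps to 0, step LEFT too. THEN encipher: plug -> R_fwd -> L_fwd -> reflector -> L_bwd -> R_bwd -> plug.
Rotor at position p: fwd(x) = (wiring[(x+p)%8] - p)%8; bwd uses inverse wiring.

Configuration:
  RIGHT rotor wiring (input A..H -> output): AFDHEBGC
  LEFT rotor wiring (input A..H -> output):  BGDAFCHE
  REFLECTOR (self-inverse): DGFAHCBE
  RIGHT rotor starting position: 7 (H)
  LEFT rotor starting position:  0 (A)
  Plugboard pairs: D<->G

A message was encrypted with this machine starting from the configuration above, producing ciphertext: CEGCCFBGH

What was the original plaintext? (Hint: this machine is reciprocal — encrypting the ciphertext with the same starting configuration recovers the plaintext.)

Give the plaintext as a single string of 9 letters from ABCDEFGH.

Char 1 ('C'): step: R->0, L->1 (L advanced); C->plug->C->R->D->L->E->refl->H->L'->C->R'->H->plug->H
Char 2 ('E'): step: R->1, L=1; E->plug->E->R->A->L->F->refl->C->L'->B->R'->G->plug->D
Char 3 ('G'): step: R->2, L=1; G->plug->D->R->H->L->A->refl->D->L'->G->R'->G->plug->D
Char 4 ('C'): step: R->3, L=1; C->plug->C->R->G->L->D->refl->A->L'->H->R'->E->plug->E
Char 5 ('C'): step: R->4, L=1; C->plug->C->R->C->L->H->refl->E->L'->D->R'->H->plug->H
Char 6 ('F'): step: R->5, L=1; F->plug->F->R->G->L->D->refl->A->L'->H->R'->H->plug->H
Char 7 ('B'): step: R->6, L=1; B->plug->B->R->E->L->B->refl->G->L'->F->R'->E->plug->E
Char 8 ('G'): step: R->7, L=1; G->plug->D->R->E->L->B->refl->G->L'->F->R'->F->plug->F
Char 9 ('H'): step: R->0, L->2 (L advanced); H->plug->H->R->C->L->D->refl->A->L'->D->R'->C->plug->C

Answer: HDDEHHEFC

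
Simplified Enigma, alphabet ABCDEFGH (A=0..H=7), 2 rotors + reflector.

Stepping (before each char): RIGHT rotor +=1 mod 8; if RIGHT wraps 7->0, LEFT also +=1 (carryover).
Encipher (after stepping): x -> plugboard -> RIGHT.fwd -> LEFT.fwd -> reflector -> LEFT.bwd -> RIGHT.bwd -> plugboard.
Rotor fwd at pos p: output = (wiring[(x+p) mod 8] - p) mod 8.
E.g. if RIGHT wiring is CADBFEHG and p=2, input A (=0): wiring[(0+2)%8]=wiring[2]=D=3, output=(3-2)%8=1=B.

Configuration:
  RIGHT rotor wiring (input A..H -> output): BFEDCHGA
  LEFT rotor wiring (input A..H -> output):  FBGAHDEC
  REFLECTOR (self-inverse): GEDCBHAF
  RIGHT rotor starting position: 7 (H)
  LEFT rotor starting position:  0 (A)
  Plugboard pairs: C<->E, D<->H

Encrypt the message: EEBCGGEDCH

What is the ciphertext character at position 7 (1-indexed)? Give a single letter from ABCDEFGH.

Char 1 ('E'): step: R->0, L->1 (L advanced); E->plug->C->R->E->L->C->refl->D->L'->F->R'->B->plug->B
Char 2 ('E'): step: R->1, L=1; E->plug->C->R->C->L->H->refl->F->L'->B->R'->D->plug->H
Char 3 ('B'): step: R->2, L=1; B->plug->B->R->B->L->F->refl->H->L'->C->R'->A->plug->A
Char 4 ('C'): step: R->3, L=1; C->plug->E->R->F->L->D->refl->C->L'->E->R'->C->plug->E
Char 5 ('G'): step: R->4, L=1; G->plug->G->R->A->L->A->refl->G->L'->D->R'->B->plug->B
Char 6 ('G'): step: R->5, L=1; G->plug->G->R->G->L->B->refl->E->L'->H->R'->F->plug->F
Char 7 ('E'): step: R->6, L=1; E->plug->C->R->D->L->G->refl->A->L'->A->R'->A->plug->A

A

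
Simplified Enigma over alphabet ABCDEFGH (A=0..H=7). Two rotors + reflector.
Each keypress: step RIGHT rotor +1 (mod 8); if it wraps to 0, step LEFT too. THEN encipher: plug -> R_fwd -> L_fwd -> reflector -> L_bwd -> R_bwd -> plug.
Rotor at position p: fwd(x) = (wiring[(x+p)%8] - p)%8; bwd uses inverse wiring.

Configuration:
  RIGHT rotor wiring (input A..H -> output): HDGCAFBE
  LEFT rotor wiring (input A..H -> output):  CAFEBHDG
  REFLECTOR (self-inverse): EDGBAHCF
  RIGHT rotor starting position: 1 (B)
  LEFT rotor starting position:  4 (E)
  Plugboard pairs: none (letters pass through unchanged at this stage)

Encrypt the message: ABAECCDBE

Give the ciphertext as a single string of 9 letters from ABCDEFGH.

Answer: DAEFBEHDG

Derivation:
Char 1 ('A'): step: R->2, L=4; A->plug->A->R->E->L->G->refl->C->L'->D->R'->D->plug->D
Char 2 ('B'): step: R->3, L=4; B->plug->B->R->F->L->E->refl->A->L'->H->R'->A->plug->A
Char 3 ('A'): step: R->4, L=4; A->plug->A->R->E->L->G->refl->C->L'->D->R'->E->plug->E
Char 4 ('E'): step: R->5, L=4; E->plug->E->R->G->L->B->refl->D->L'->B->R'->F->plug->F
Char 5 ('C'): step: R->6, L=4; C->plug->C->R->B->L->D->refl->B->L'->G->R'->B->plug->B
Char 6 ('C'): step: R->7, L=4; C->plug->C->R->E->L->G->refl->C->L'->D->R'->E->plug->E
Char 7 ('D'): step: R->0, L->5 (L advanced); D->plug->D->R->C->L->B->refl->D->L'->E->R'->H->plug->H
Char 8 ('B'): step: R->1, L=5; B->plug->B->R->F->L->A->refl->E->L'->H->R'->D->plug->D
Char 9 ('E'): step: R->2, L=5; E->plug->E->R->H->L->E->refl->A->L'->F->R'->G->plug->G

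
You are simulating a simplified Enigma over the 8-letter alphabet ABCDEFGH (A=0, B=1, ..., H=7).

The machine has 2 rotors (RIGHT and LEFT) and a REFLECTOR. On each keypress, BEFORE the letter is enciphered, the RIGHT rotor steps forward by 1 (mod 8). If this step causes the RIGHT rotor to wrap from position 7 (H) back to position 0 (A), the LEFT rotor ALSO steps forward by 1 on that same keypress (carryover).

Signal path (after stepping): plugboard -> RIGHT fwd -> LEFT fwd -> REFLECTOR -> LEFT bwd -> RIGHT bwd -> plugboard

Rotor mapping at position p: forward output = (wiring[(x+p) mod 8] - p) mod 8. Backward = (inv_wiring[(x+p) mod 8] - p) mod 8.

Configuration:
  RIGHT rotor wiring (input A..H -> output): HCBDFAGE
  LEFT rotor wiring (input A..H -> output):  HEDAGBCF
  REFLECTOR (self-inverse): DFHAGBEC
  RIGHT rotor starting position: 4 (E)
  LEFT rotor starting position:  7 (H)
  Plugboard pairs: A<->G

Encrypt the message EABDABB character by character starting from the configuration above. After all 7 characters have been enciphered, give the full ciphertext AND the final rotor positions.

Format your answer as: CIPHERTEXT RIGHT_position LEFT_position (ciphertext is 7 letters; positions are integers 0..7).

Char 1 ('E'): step: R->5, L=7; E->plug->E->R->F->L->H->refl->C->L'->G->R'->G->plug->A
Char 2 ('A'): step: R->6, L=7; A->plug->G->R->H->L->D->refl->A->L'->B->R'->C->plug->C
Char 3 ('B'): step: R->7, L=7; B->plug->B->R->A->L->G->refl->E->L'->D->R'->C->plug->C
Char 4 ('D'): step: R->0, L->0 (L advanced); D->plug->D->R->D->L->A->refl->D->L'->C->R'->B->plug->B
Char 5 ('A'): step: R->1, L=0; A->plug->G->R->D->L->A->refl->D->L'->C->R'->C->plug->C
Char 6 ('B'): step: R->2, L=0; B->plug->B->R->B->L->E->refl->G->L'->E->R'->E->plug->E
Char 7 ('B'): step: R->3, L=0; B->plug->B->R->C->L->D->refl->A->L'->D->R'->D->plug->D
Final: ciphertext=ACCBCED, RIGHT=3, LEFT=0

Answer: ACCBCED 3 0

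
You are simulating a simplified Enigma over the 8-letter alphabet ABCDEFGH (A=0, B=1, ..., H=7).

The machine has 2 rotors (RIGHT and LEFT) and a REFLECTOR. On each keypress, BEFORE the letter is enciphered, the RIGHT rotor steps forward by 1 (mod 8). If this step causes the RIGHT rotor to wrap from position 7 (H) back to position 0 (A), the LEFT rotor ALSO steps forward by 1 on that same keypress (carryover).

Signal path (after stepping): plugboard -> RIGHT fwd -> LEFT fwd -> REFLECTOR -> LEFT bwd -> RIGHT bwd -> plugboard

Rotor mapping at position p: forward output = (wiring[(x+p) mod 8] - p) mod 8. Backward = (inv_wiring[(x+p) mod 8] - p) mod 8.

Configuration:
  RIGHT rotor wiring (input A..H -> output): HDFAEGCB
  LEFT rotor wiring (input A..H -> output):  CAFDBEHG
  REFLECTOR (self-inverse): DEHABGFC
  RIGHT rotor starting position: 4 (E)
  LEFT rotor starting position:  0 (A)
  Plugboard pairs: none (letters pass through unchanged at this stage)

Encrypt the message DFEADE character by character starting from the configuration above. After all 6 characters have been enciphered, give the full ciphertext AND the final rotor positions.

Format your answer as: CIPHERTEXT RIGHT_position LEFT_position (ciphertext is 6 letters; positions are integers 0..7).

Char 1 ('D'): step: R->5, L=0; D->plug->D->R->C->L->F->refl->G->L'->H->R'->H->plug->H
Char 2 ('F'): step: R->6, L=0; F->plug->F->R->C->L->F->refl->G->L'->H->R'->E->plug->E
Char 3 ('E'): step: R->7, L=0; E->plug->E->R->B->L->A->refl->D->L'->D->R'->H->plug->H
Char 4 ('A'): step: R->0, L->1 (L advanced); A->plug->A->R->H->L->B->refl->E->L'->B->R'->H->plug->H
Char 5 ('D'): step: R->1, L=1; D->plug->D->R->D->L->A->refl->D->L'->E->R'->B->plug->B
Char 6 ('E'): step: R->2, L=1; E->plug->E->R->A->L->H->refl->C->L'->C->R'->C->plug->C
Final: ciphertext=HEHHBC, RIGHT=2, LEFT=1

Answer: HEHHBC 2 1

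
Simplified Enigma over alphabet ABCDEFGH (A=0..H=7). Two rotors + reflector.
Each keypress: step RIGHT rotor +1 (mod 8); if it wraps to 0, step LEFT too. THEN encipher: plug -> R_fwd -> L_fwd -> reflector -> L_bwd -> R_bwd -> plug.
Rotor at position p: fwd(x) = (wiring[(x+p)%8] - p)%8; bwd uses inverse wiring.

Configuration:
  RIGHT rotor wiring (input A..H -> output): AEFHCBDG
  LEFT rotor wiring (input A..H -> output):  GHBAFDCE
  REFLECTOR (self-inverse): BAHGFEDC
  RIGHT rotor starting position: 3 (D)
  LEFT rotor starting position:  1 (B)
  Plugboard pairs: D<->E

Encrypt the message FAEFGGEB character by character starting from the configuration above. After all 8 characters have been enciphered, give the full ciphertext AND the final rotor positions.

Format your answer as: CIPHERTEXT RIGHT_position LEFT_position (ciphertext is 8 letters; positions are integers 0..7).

Char 1 ('F'): step: R->4, L=1; F->plug->F->R->A->L->G->refl->D->L'->G->R'->A->plug->A
Char 2 ('A'): step: R->5, L=1; A->plug->A->R->E->L->C->refl->H->L'->C->R'->G->plug->G
Char 3 ('E'): step: R->6, L=1; E->plug->D->R->G->L->D->refl->G->L'->A->R'->B->plug->B
Char 4 ('F'): step: R->7, L=1; F->plug->F->R->D->L->E->refl->F->L'->H->R'->A->plug->A
Char 5 ('G'): step: R->0, L->2 (L advanced); G->plug->G->R->D->L->B->refl->A->L'->E->R'->B->plug->B
Char 6 ('G'): step: R->1, L=2; G->plug->G->R->F->L->C->refl->H->L'->A->R'->E->plug->D
Char 7 ('E'): step: R->2, L=2; E->plug->D->R->H->L->F->refl->E->L'->G->R'->G->plug->G
Char 8 ('B'): step: R->3, L=2; B->plug->B->R->H->L->F->refl->E->L'->G->R'->C->plug->C
Final: ciphertext=AGBABDGC, RIGHT=3, LEFT=2

Answer: AGBABDGC 3 2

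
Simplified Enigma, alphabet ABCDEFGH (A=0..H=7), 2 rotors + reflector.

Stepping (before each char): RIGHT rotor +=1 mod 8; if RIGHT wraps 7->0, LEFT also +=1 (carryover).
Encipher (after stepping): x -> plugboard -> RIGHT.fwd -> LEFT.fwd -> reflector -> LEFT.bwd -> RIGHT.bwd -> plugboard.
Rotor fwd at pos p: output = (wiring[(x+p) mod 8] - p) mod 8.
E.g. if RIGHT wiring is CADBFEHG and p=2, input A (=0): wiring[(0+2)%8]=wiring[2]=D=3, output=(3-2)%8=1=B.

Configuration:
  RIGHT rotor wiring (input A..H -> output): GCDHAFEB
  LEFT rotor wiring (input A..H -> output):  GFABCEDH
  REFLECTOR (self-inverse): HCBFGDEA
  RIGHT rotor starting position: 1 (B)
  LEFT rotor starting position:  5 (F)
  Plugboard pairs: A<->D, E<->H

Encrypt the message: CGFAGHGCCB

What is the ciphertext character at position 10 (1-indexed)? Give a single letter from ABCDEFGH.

Char 1 ('C'): step: R->2, L=5; C->plug->C->R->G->L->E->refl->G->L'->B->R'->A->plug->D
Char 2 ('G'): step: R->3, L=5; G->plug->G->R->H->L->F->refl->D->L'->F->R'->B->plug->B
Char 3 ('F'): step: R->4, L=5; F->plug->F->R->G->L->E->refl->G->L'->B->R'->B->plug->B
Char 4 ('A'): step: R->5, L=5; A->plug->D->R->B->L->G->refl->E->L'->G->R'->F->plug->F
Char 5 ('G'): step: R->6, L=5; G->plug->G->R->C->L->C->refl->B->L'->D->R'->B->plug->B
Char 6 ('H'): step: R->7, L=5; H->plug->E->R->A->L->H->refl->A->L'->E->R'->D->plug->A
Char 7 ('G'): step: R->0, L->6 (L advanced); G->plug->G->R->E->L->C->refl->B->L'->B->R'->H->plug->E
Char 8 ('C'): step: R->1, L=6; C->plug->C->R->G->L->E->refl->G->L'->H->R'->D->plug->A
Char 9 ('C'): step: R->2, L=6; C->plug->C->R->G->L->E->refl->G->L'->H->R'->F->plug->F
Char 10 ('B'): step: R->3, L=6; B->plug->B->R->F->L->D->refl->F->L'->A->R'->H->plug->E

E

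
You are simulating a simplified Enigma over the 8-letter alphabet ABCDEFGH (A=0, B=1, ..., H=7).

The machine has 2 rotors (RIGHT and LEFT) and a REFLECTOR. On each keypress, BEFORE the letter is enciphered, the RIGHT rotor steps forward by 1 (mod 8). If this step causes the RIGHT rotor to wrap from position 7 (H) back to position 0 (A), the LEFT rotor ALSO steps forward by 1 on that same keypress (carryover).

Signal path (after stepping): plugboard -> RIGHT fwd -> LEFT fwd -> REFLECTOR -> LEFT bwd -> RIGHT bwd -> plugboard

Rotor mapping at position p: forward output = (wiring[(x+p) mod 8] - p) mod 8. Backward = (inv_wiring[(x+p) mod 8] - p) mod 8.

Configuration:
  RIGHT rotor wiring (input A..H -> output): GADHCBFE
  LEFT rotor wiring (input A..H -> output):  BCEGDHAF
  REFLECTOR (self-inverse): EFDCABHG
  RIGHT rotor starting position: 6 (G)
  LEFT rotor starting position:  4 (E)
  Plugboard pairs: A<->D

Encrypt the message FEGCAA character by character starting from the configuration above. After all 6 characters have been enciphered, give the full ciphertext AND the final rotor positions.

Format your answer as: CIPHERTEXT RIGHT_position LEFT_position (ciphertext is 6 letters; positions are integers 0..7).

Char 1 ('F'): step: R->7, L=4; F->plug->F->R->D->L->B->refl->F->L'->E->R'->D->plug->A
Char 2 ('E'): step: R->0, L->5 (L advanced); E->plug->E->R->C->L->A->refl->E->L'->D->R'->C->plug->C
Char 3 ('G'): step: R->1, L=5; G->plug->G->R->D->L->E->refl->A->L'->C->R'->B->plug->B
Char 4 ('C'): step: R->2, L=5; C->plug->C->R->A->L->C->refl->D->L'->B->R'->A->plug->D
Char 5 ('A'): step: R->3, L=5; A->plug->D->R->C->L->A->refl->E->L'->D->R'->F->plug->F
Char 6 ('A'): step: R->4, L=5; A->plug->D->R->A->L->C->refl->D->L'->B->R'->C->plug->C
Final: ciphertext=ACBDFC, RIGHT=4, LEFT=5

Answer: ACBDFC 4 5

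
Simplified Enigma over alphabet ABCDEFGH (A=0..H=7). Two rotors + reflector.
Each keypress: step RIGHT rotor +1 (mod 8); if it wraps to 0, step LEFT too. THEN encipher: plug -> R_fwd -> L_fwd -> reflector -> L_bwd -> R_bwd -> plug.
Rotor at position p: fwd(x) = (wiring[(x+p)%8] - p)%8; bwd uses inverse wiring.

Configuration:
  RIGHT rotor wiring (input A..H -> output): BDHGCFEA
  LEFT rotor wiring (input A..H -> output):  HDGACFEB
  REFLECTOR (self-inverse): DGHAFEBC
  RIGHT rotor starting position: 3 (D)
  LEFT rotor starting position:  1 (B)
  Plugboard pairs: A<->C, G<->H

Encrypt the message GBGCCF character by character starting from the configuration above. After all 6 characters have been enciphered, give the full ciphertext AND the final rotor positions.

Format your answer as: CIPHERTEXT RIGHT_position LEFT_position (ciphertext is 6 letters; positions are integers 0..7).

Char 1 ('G'): step: R->4, L=1; G->plug->H->R->C->L->H->refl->C->L'->A->R'->C->plug->A
Char 2 ('B'): step: R->5, L=1; B->plug->B->R->H->L->G->refl->B->L'->D->R'->C->plug->A
Char 3 ('G'): step: R->6, L=1; G->plug->H->R->H->L->G->refl->B->L'->D->R'->C->plug->A
Char 4 ('C'): step: R->7, L=1; C->plug->A->R->B->L->F->refl->E->L'->E->R'->C->plug->A
Char 5 ('C'): step: R->0, L->2 (L advanced); C->plug->A->R->B->L->G->refl->B->L'->H->R'->C->plug->A
Char 6 ('F'): step: R->1, L=2; F->plug->F->R->D->L->D->refl->A->L'->C->R'->A->plug->C
Final: ciphertext=AAAAAC, RIGHT=1, LEFT=2

Answer: AAAAAC 1 2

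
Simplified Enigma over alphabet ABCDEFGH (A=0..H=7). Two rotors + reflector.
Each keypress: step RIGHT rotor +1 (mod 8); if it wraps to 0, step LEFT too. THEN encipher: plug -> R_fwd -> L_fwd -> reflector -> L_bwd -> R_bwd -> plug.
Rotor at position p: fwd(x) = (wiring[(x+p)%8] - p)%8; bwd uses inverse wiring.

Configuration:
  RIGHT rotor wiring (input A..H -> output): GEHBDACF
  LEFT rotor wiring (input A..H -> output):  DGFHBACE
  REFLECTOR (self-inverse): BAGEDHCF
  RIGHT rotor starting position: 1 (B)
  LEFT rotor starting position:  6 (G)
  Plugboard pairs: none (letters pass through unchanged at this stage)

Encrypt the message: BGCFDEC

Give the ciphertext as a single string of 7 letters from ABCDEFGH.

Char 1 ('B'): step: R->2, L=6; B->plug->B->R->H->L->C->refl->G->L'->B->R'->C->plug->C
Char 2 ('G'): step: R->3, L=6; G->plug->G->R->B->L->G->refl->C->L'->H->R'->D->plug->D
Char 3 ('C'): step: R->4, L=6; C->plug->C->R->G->L->D->refl->E->L'->A->R'->F->plug->F
Char 4 ('F'): step: R->5, L=6; F->plug->F->R->C->L->F->refl->H->L'->E->R'->G->plug->G
Char 5 ('D'): step: R->6, L=6; D->plug->D->R->G->L->D->refl->E->L'->A->R'->C->plug->C
Char 6 ('E'): step: R->7, L=6; E->plug->E->R->C->L->F->refl->H->L'->E->R'->F->plug->F
Char 7 ('C'): step: R->0, L->7 (L advanced); C->plug->C->R->H->L->D->refl->E->L'->B->R'->D->plug->D

Answer: CDFGCFD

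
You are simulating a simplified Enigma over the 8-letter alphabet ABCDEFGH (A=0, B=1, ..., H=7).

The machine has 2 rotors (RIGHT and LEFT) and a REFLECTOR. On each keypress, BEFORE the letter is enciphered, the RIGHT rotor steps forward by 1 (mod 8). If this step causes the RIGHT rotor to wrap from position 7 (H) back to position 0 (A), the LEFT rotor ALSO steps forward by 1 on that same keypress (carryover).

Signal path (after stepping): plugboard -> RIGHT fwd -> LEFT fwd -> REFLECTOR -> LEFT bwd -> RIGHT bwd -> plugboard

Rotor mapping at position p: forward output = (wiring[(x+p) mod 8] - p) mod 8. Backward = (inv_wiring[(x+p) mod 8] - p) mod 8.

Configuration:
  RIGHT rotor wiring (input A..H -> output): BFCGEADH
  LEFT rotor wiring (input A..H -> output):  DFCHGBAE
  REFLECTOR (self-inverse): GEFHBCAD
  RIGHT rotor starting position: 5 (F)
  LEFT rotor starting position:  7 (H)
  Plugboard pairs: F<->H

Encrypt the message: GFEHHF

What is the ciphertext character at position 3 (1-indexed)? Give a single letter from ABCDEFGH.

Char 1 ('G'): step: R->6, L=7; G->plug->G->R->G->L->C->refl->F->L'->A->R'->F->plug->H
Char 2 ('F'): step: R->7, L=7; F->plug->H->R->E->L->A->refl->G->L'->C->R'->B->plug->B
Char 3 ('E'): step: R->0, L->0 (L advanced); E->plug->E->R->E->L->G->refl->A->L'->G->R'->D->plug->D

D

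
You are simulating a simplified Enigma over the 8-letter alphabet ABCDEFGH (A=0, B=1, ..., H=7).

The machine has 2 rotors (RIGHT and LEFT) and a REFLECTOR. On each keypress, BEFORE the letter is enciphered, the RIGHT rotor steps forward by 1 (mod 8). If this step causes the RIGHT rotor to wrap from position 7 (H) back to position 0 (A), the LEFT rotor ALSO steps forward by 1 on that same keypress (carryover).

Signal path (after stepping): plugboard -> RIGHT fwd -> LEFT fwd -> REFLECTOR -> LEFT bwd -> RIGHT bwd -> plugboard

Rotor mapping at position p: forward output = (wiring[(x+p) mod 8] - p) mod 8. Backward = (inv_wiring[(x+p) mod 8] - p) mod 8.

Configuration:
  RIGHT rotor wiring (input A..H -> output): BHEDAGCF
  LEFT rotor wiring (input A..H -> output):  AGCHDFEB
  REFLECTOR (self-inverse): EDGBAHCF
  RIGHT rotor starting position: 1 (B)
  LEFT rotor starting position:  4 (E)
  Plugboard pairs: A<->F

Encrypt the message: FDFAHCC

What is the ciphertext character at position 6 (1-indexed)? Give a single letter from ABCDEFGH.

Char 1 ('F'): step: R->2, L=4; F->plug->A->R->C->L->A->refl->E->L'->E->R'->D->plug->D
Char 2 ('D'): step: R->3, L=4; D->plug->D->R->H->L->D->refl->B->L'->B->R'->H->plug->H
Char 3 ('F'): step: R->4, L=4; F->plug->A->R->E->L->E->refl->A->L'->C->R'->B->plug->B
Char 4 ('A'): step: R->5, L=4; A->plug->F->R->H->L->D->refl->B->L'->B->R'->A->plug->F
Char 5 ('H'): step: R->6, L=4; H->plug->H->R->A->L->H->refl->F->L'->D->R'->C->plug->C
Char 6 ('C'): step: R->7, L=4; C->plug->C->R->A->L->H->refl->F->L'->D->R'->H->plug->H

H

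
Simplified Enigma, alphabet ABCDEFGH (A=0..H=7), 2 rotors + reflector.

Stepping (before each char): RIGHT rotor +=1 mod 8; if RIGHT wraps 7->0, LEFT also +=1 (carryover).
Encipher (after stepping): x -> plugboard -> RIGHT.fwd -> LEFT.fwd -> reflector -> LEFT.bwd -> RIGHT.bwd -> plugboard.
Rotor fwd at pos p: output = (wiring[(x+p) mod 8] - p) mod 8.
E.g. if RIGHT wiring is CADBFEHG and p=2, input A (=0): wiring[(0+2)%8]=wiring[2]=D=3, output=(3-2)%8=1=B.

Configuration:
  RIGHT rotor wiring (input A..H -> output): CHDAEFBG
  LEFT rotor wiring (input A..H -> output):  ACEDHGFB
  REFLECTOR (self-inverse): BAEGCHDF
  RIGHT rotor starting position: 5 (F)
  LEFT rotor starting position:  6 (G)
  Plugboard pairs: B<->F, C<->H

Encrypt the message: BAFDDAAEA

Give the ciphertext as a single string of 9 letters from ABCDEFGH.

Char 1 ('B'): step: R->6, L=6; B->plug->F->R->C->L->C->refl->E->L'->D->R'->A->plug->A
Char 2 ('A'): step: R->7, L=6; A->plug->A->R->H->L->A->refl->B->L'->G->R'->G->plug->G
Char 3 ('F'): step: R->0, L->7 (L advanced); F->plug->B->R->H->L->G->refl->D->L'->C->R'->A->plug->A
Char 4 ('D'): step: R->1, L=7; D->plug->D->R->D->L->F->refl->H->L'->G->R'->A->plug->A
Char 5 ('D'): step: R->2, L=7; D->plug->D->R->D->L->F->refl->H->L'->G->R'->B->plug->F
Char 6 ('A'): step: R->3, L=7; A->plug->A->R->F->L->A->refl->B->L'->B->R'->B->plug->F
Char 7 ('A'): step: R->4, L=7; A->plug->A->R->A->L->C->refl->E->L'->E->R'->H->plug->C
Char 8 ('E'): step: R->5, L=7; E->plug->E->R->C->L->D->refl->G->L'->H->R'->H->plug->C
Char 9 ('A'): step: R->6, L=7; A->plug->A->R->D->L->F->refl->H->L'->G->R'->G->plug->G

Answer: AGAAFFCCG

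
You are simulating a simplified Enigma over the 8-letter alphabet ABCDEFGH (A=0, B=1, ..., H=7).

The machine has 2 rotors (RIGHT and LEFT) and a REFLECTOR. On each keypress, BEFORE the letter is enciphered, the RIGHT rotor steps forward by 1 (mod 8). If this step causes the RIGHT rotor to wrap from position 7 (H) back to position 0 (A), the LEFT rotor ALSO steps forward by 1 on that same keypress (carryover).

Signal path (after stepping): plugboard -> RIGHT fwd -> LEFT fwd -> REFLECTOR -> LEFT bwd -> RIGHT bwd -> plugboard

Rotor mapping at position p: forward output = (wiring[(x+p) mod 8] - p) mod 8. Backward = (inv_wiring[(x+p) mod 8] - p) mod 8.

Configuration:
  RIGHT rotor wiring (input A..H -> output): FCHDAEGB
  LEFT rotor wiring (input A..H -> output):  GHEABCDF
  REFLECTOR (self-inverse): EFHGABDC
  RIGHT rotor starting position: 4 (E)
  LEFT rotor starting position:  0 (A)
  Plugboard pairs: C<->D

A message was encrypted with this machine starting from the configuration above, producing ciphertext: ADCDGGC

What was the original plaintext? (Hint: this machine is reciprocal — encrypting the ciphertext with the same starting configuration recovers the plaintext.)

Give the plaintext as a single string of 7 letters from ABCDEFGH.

Answer: DCBFADE

Derivation:
Char 1 ('A'): step: R->5, L=0; A->plug->A->R->H->L->F->refl->B->L'->E->R'->C->plug->D
Char 2 ('D'): step: R->6, L=0; D->plug->C->R->H->L->F->refl->B->L'->E->R'->D->plug->C
Char 3 ('C'): step: R->7, L=0; C->plug->D->R->A->L->G->refl->D->L'->G->R'->B->plug->B
Char 4 ('D'): step: R->0, L->1 (L advanced); D->plug->C->R->H->L->F->refl->B->L'->E->R'->F->plug->F
Char 5 ('G'): step: R->1, L=1; G->plug->G->R->A->L->G->refl->D->L'->B->R'->A->plug->A
Char 6 ('G'): step: R->2, L=1; G->plug->G->R->D->L->A->refl->E->L'->G->R'->C->plug->D
Char 7 ('C'): step: R->3, L=1; C->plug->D->R->D->L->A->refl->E->L'->G->R'->E->plug->E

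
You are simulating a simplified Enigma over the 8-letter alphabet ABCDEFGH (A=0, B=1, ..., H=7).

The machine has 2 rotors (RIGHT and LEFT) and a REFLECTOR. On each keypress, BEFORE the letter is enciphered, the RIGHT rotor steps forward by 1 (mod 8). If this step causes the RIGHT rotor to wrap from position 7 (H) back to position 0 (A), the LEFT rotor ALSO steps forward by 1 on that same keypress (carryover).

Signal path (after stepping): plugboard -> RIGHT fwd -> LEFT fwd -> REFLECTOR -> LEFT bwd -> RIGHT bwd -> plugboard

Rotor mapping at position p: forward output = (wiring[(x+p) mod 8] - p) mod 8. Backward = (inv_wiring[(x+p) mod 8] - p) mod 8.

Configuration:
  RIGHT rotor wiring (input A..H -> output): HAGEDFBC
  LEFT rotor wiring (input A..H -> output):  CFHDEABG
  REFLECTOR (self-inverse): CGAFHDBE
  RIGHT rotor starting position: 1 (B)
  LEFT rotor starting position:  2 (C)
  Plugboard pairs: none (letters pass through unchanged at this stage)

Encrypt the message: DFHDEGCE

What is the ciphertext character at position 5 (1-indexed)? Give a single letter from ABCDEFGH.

Char 1 ('D'): step: R->2, L=2; D->plug->D->R->D->L->G->refl->B->L'->B->R'->C->plug->C
Char 2 ('F'): step: R->3, L=2; F->plug->F->R->E->L->H->refl->E->L'->F->R'->G->plug->G
Char 3 ('H'): step: R->4, L=2; H->plug->H->R->A->L->F->refl->D->L'->H->R'->A->plug->A
Char 4 ('D'): step: R->5, L=2; D->plug->D->R->C->L->C->refl->A->L'->G->R'->H->plug->H
Char 5 ('E'): step: R->6, L=2; E->plug->E->R->A->L->F->refl->D->L'->H->R'->H->plug->H

H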